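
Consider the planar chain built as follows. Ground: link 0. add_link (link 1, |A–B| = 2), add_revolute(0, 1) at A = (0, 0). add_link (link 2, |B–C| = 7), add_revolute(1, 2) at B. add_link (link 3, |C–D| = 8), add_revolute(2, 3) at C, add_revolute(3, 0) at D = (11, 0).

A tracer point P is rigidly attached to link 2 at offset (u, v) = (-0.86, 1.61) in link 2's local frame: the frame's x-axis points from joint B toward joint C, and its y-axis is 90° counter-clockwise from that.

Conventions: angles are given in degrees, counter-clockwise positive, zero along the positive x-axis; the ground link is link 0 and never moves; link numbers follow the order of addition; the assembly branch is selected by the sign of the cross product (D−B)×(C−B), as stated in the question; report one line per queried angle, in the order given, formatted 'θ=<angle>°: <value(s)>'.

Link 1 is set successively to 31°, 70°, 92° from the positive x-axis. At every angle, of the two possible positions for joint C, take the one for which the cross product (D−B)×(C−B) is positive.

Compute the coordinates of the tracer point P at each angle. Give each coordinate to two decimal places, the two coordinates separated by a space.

A=(0,0), D=(11.00,0)
θ=31°: B = A + 2.00·(cos31°, sin31°) = (1.7143, 1.0301)
θ=31°: |BD| = 9.3426
θ=31°: circle(B,7.00) ∩ circle(D,8.00): a=3.8685, h=5.8339
θ=31°:   candidates: C₊=(6.2025,6.4019) cross=54.504; C₋=(4.9161,-5.1948) cross=-54.504
θ=31°:   branch + wants cross > 0 → take C=(6.2025,6.4019) (cross=54.504)
θ=31°: ex = (C−B)/|BC| = (0.6412,0.7674); ey = (-0.7674,0.6412)
θ=31°: P = B + -0.86·ex + 1.61·ey = (-0.0726,1.4024)
θ=70°: B = A + 2.00·(cos70°, sin70°) = (0.6840, 1.8794)
θ=70°: |BD| = 10.4858
θ=70°: circle(B,7.00) ∩ circle(D,8.00): a=4.5276, h=5.3386
θ=70°:   candidates: C₊=(6.0952,6.3200) cross=55.979; C₋=(4.1815,-4.1843) cross=-55.979
θ=70°:   branch + wants cross > 0 → take C=(6.0952,6.3200) (cross=55.979)
θ=70°: ex = (C−B)/|BC| = (0.7730,0.6344); ey = (-0.6344,0.7730)
θ=70°: P = B + -0.86·ex + 1.61·ey = (-1.0021,2.5784)
θ=92°: B = A + 2.00·(cos92°, sin92°) = (-0.0698, 1.9988)
θ=92°: |BD| = 11.2488
θ=92°: circle(B,7.00) ∩ circle(D,8.00): a=4.9577, h=4.9418
θ=92°:   candidates: C₊=(5.6871,5.9810) cross=55.590; C₋=(3.9309,-3.7453) cross=-55.590
θ=92°:   branch + wants cross > 0 → take C=(5.6871,5.9810) (cross=55.590)
θ=92°: ex = (C−B)/|BC| = (0.8224,0.5689); ey = (-0.5689,0.8224)
θ=92°: P = B + -0.86·ex + 1.61·ey = (-1.6930,2.8336)

θ=31°: -0.07 1.40
θ=70°: -1.00 2.58
θ=92°: -1.69 2.83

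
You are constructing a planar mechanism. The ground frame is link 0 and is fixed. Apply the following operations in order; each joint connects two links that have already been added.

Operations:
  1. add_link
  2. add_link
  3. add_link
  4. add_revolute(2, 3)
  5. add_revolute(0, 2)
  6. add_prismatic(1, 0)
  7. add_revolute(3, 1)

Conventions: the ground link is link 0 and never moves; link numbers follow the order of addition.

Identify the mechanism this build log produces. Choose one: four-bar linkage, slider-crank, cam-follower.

links: 4 (incl. ground); joints: 3 revolute, 1 prismatic, 0 higher (cam) pair, forming one closed loop
4 links, 3 revolutes + 1 prismatic in one loop → slider-crank

slider-crank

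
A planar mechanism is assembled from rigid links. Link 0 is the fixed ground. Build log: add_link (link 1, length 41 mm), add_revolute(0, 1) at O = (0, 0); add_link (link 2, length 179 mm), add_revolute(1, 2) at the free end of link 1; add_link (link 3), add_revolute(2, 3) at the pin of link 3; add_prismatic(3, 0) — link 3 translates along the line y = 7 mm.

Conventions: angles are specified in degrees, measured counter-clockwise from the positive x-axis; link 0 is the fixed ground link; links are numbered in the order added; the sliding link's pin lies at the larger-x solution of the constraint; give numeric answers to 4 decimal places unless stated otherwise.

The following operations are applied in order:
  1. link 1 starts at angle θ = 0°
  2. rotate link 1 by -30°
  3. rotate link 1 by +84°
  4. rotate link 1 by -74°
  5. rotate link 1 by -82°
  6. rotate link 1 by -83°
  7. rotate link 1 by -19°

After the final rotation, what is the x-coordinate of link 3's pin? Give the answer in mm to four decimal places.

geometry: r = 41 mm, L = 179 mm, e = 7 mm; θ starts at 0°
rotate link 1 by -30°: θ ← 0° -30° = -30°
rotate link 1 by +84°: θ ← -30° +84° = 54°
rotate link 1 by -74°: θ ← 54° -74° = -20°
rotate link 1 by -82°: θ ← -20° -82° = -102°
rotate link 1 by -83°: θ ← -102° -83° = -185°
rotate link 1 by -19°: θ ← -185° -19° = -204°
crank pin P = (r cos θ, r sin θ) = (-37.455364, 16.676202)
h = r sin θ − e = 16.676202 − 7 = 9.676202
x = r cos θ + √(L² − h²) = -37.455364 + 178.738275 = 141.282912

141.2829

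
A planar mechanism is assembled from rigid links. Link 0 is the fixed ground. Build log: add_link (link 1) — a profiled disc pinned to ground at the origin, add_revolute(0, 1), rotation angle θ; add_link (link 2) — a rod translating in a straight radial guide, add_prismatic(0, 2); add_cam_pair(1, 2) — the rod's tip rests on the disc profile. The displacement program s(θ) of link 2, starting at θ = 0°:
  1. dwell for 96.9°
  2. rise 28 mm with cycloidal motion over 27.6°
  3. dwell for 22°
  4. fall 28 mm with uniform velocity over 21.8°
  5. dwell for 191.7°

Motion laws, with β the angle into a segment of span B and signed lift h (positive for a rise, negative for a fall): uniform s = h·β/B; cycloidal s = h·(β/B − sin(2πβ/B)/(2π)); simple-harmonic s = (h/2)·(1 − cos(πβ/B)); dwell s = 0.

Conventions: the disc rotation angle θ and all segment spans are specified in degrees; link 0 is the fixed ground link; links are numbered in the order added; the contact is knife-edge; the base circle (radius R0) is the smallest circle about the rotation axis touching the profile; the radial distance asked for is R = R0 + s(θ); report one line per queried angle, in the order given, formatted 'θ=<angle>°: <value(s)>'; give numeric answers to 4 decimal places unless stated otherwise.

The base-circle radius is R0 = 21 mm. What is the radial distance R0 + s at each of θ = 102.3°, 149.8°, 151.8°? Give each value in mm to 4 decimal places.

seg 1 [0°–96.9°] dwell: s stays 0.0000
seg 2 [96.9°–124.5°] cycloidal, h=28: θ=102.3° here. β=5.4, B=27.6. 28·(0.1957 − sin(2π·0.1957)/(2π)) = 1.2792 → s = 1.2792
seg 2 [96.9°–124.5°] cycloidal, h=28: full span → s += 28 → s = 28.0000
seg 3 [124.5°–146.5°] dwell: s stays 28.0000
seg 4 [146.5°–168.3°] uniform, h=-28: θ=149.8° here. β=3.3, B=21.8. -28·3.3/21.8 = -4.2385 → s = 23.7615
seg 4 [146.5°–168.3°] uniform, h=-28: θ=151.8° here. β=5.3, B=21.8. -28·5.3/21.8 = -6.8073 → s = 21.1927
θ=102.3°: R = R0 + s = 21 + 1.2792 = 22.2792
θ=149.8°: R = R0 + s = 21 + 23.7615 = 44.7615
θ=151.8°: R = R0 + s = 21 + 21.1927 = 42.1927

θ=102.3°: 22.2792
θ=149.8°: 44.7615
θ=151.8°: 42.1927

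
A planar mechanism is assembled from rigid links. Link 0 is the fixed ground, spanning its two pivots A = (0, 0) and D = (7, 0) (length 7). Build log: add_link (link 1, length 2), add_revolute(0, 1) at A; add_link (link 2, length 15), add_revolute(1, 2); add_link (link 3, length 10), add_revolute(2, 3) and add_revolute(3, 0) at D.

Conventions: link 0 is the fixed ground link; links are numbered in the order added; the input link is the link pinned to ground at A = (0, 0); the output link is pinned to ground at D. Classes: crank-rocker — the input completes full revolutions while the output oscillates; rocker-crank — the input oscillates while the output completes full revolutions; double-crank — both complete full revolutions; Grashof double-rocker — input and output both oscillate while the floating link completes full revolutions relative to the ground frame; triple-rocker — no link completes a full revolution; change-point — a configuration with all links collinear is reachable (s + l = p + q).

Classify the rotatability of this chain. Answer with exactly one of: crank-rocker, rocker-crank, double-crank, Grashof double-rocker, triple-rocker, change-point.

lengths: ground=7, input=2, coupler=15, output=10
sorted: s=2 (shortest), l=15 (longest), p+q=17
s + l = 17 vs p + q = 17
s + l = p + q → change-point (collinear configuration reachable)

change-point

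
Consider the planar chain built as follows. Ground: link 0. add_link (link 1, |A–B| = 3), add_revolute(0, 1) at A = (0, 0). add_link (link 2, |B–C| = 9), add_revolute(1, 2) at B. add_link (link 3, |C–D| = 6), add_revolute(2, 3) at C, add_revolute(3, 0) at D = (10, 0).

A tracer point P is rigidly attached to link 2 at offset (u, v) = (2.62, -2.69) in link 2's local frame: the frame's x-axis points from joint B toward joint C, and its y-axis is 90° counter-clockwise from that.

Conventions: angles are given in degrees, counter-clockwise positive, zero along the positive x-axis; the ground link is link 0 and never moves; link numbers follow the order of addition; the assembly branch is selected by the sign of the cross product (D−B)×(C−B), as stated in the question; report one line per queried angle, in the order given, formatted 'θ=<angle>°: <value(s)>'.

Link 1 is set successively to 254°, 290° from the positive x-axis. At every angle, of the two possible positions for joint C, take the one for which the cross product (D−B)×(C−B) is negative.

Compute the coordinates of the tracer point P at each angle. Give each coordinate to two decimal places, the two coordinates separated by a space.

A=(0,0), D=(10.00,0)
θ=254°: B = A + 3.00·(cos254°, sin254°) = (-0.8269, -2.8838)
θ=254°: |BD| = 11.2044
θ=254°: circle(B,9.00) ∩ circle(D,6.00): a=7.6103, h=4.8045
θ=254°:   candidates: C₊=(5.2905,3.7176) cross=53.831; C₋=(7.7636,-5.5676) cross=-53.831
θ=254°:   branch - wants cross < 0 → take C=(7.7636,-5.5676) (cross=-53.831)
θ=254°: ex = (C−B)/|BC| = (0.9545,-0.2982); ey = (0.2982,0.9545)
θ=254°: P = B + 2.62·ex + -2.69·ey = (0.8717,-6.2327)
θ=290°: B = A + 3.00·(cos290°, sin290°) = (1.0261, -2.8191)
θ=290°: |BD| = 9.4063
θ=290°: circle(B,9.00) ∩ circle(D,6.00): a=7.0952, h=5.5370
θ=290°:   candidates: C₊=(6.1356,4.5898) cross=52.083; C₋=(9.4545,-5.9752) cross=-52.083
θ=290°:   branch - wants cross < 0 → take C=(9.4545,-5.9752) (cross=-52.083)
θ=290°: ex = (C−B)/|BC| = (0.9365,-0.3507); ey = (0.3507,0.9365)
θ=290°: P = B + 2.62·ex + -2.69·ey = (2.5364,-6.2570)

θ=254°: 0.87 -6.23
θ=290°: 2.54 -6.26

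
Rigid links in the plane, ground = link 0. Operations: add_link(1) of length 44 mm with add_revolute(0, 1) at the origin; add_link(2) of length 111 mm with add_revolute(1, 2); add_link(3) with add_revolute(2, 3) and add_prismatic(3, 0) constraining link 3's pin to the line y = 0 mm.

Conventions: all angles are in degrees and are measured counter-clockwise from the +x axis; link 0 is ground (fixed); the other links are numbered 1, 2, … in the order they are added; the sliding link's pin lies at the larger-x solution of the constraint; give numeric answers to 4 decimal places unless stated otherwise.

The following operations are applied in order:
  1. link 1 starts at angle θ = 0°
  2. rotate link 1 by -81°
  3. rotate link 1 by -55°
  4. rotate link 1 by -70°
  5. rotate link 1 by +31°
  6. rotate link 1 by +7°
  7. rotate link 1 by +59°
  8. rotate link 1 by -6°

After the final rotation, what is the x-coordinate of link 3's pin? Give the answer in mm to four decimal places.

geometry: r = 44 mm, L = 111 mm, e = 0 mm; θ starts at 0°
rotate link 1 by -81°: θ ← 0° -81° = -81°
rotate link 1 by -55°: θ ← -81° -55° = -136°
rotate link 1 by -70°: θ ← -136° -70° = -206°
rotate link 1 by +31°: θ ← -206° +31° = -175°
rotate link 1 by +7°: θ ← -175° +7° = -168°
rotate link 1 by +59°: θ ← -168° +59° = -109°
rotate link 1 by -6°: θ ← -109° -6° = -115°
crank pin P = (r cos θ, r sin θ) = (-18.595204, -39.877543)
h = r sin θ − e = -39.877543 − 0 = -39.877543
x = r cos θ + √(L² − h²) = -18.595204 + 103.589486 = 84.994282

84.9943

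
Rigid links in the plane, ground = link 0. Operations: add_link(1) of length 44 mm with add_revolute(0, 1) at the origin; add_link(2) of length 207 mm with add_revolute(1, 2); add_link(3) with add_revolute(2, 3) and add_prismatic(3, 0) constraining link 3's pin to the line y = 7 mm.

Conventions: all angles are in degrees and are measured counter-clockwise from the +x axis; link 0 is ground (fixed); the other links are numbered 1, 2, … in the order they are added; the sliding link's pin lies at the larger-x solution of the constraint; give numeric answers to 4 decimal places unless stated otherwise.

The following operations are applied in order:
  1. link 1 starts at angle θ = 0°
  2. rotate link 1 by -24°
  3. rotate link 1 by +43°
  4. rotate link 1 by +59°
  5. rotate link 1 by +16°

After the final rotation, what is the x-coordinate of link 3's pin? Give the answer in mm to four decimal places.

geometry: r = 44 mm, L = 207 mm, e = 7 mm; θ starts at 0°
rotate link 1 by -24°: θ ← 0° -24° = -24°
rotate link 1 by +43°: θ ← -24° +43° = 19°
rotate link 1 by +59°: θ ← 19° +59° = 78°
rotate link 1 by +16°: θ ← 78° +16° = 94°
crank pin P = (r cos θ, r sin θ) = (-3.069285, 43.892818)
h = r sin θ − e = 43.892818 − 7 = 36.892818
x = r cos θ + √(L² − h²) = -3.069285 + 203.685836 = 200.616552

200.6166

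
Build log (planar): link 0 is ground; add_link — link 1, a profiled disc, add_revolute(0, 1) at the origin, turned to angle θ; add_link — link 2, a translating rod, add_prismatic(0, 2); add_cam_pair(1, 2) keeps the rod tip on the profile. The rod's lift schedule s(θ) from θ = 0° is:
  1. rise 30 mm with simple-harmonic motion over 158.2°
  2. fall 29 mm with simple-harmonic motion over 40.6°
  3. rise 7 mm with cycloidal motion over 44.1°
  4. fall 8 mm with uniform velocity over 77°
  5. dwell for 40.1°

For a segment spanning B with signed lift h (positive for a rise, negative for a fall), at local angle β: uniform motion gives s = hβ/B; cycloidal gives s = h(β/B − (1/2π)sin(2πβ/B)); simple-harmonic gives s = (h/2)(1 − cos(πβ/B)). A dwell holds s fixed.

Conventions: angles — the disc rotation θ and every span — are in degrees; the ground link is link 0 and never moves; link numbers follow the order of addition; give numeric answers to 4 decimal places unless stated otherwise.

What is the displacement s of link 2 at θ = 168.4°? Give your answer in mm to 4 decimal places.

seg 1 [0°–158.2°] simple-harmonic, h=30: full span → s += 30 → s = 30.0000
seg 2 [158.2°–198.8°] simple-harmonic, h=-29: θ=168.4° here. β=10.2, B=40.6. -29/2·(1 − cos(π·0.2512)) = -4.2867 → s = 25.7133

25.7133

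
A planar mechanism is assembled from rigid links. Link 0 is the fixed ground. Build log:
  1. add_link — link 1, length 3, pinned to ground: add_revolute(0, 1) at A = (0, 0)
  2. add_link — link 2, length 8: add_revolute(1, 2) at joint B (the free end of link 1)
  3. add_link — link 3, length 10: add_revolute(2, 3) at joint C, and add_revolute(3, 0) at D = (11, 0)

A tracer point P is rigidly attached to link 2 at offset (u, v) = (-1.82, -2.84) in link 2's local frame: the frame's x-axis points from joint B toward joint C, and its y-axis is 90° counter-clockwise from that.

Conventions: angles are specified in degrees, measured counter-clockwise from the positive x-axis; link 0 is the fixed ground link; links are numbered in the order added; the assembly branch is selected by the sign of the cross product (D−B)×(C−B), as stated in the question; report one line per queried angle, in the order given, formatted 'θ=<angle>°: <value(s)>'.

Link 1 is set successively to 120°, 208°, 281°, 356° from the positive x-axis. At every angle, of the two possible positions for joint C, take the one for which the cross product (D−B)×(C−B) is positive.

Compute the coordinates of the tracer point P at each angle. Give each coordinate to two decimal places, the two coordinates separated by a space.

A=(0,0), D=(11.00,0)
θ=120°: B = A + 3.00·(cos120°, sin120°) = (-1.5000, 2.5981)
θ=120°: |BD| = 12.7671
θ=120°: circle(B,8.00) ∩ circle(D,10.00): a=4.9737, h=6.2660
θ=120°:   candidates: C₊=(4.6447,7.7208) cross=79.998; C₋=(2.0945,-4.5489) cross=-79.998
θ=120°:   branch + wants cross > 0 → take C=(4.6447,7.7208) (cross=79.998)
θ=120°: ex = (C−B)/|BC| = (0.7681,0.6403); ey = (-0.6403,0.7681)
θ=120°: P = B + -1.82·ex + -2.84·ey = (-1.0794,-0.7487)
θ=208°: B = A + 3.00·(cos208°, sin208°) = (-2.6488, -1.4084)
θ=208°: |BD| = 13.7213
θ=208°: circle(B,8.00) ∩ circle(D,10.00): a=5.5488, h=5.7629
θ=208°:   candidates: C₊=(2.2792,4.8936) cross=79.074; C₋=(3.4622,-6.5713) cross=-79.074
θ=208°:   branch + wants cross > 0 → take C=(2.2792,4.8936) (cross=79.074)
θ=208°: ex = (C−B)/|BC| = (0.6160,0.7877); ey = (-0.7877,0.6160)
θ=208°: P = B + -1.82·ex + -2.84·ey = (-1.5328,-4.5916)
θ=281°: B = A + 3.00·(cos281°, sin281°) = (0.5724, -2.9449)
θ=281°: |BD| = 10.8354
θ=281°: circle(B,8.00) ∩ circle(D,10.00): a=3.7565, h=7.0632
θ=281°:   candidates: C₊=(2.2679,4.8734) cross=76.533; C₋=(6.1072,-8.7213) cross=-76.533
θ=281°:   branch + wants cross > 0 → take C=(2.2679,4.8734) (cross=76.533)
θ=281°: ex = (C−B)/|BC| = (0.2119,0.9773); ey = (-0.9773,0.2119)
θ=281°: P = B + -1.82·ex + -2.84·ey = (2.9622,-5.3254)
θ=356°: B = A + 3.00·(cos356°, sin356°) = (2.9927, -0.2093)
θ=356°: |BD| = 8.0100
θ=356°: circle(B,8.00) ∩ circle(D,10.00): a=1.7578, h=7.8045
θ=356°:   candidates: C₊=(4.5460,7.6385) cross=62.514; C₋=(4.9538,-7.9652) cross=-62.514
θ=356°:   branch + wants cross > 0 → take C=(4.5460,7.6385) (cross=62.514)
θ=356°: ex = (C−B)/|BC| = (0.1942,0.9810); ey = (-0.9810,0.1942)
θ=356°: P = B + -1.82·ex + -2.84·ey = (5.4253,-2.5461)

θ=120°: -1.08 -0.75
θ=208°: -1.53 -4.59
θ=281°: 2.96 -5.33
θ=356°: 5.43 -2.55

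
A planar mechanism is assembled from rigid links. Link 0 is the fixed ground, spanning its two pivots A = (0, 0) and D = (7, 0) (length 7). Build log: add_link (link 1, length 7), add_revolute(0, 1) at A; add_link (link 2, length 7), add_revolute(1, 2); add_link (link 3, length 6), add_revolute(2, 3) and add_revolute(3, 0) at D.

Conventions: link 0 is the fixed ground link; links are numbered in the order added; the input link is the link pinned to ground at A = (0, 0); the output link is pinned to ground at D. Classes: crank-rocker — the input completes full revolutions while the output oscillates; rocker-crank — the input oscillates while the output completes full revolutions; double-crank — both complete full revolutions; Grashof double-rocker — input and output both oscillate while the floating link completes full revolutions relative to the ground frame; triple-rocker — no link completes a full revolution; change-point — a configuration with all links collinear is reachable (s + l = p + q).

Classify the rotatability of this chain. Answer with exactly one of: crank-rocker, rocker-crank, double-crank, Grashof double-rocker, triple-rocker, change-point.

lengths: ground=7, input=7, coupler=7, output=6
sorted: s=6 (shortest), l=7 (longest), p+q=14
s + l = 13 vs p + q = 14
s + l < p + q (Grashof) with shortest = output link → rocker-crank

rocker-crank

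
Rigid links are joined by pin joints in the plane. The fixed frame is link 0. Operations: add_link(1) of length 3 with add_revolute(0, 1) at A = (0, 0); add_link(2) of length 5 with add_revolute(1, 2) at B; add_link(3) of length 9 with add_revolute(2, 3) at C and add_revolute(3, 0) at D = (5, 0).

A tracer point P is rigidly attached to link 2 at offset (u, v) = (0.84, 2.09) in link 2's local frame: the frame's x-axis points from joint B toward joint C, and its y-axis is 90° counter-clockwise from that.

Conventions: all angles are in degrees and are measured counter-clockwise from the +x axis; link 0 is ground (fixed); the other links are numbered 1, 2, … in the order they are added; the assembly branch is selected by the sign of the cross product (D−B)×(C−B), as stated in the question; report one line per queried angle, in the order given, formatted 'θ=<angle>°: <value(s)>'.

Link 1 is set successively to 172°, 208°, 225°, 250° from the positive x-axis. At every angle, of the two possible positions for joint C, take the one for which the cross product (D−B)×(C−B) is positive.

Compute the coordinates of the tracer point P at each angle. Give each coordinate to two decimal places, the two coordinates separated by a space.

A=(0,0), D=(5.00,0)
θ=172°: B = A + 3.00·(cos172°, sin172°) = (-2.9708, 0.4175)
θ=172°: |BD| = 7.9817
θ=172°: circle(B,5.00) ∩ circle(D,9.00): a=0.4829, h=4.9766
θ=172°:   candidates: C₊=(-2.2283,5.3621) cross=39.722; C₋=(-2.7489,-4.5776) cross=-39.722
θ=172°:   branch + wants cross > 0 → take C=(-2.2283,5.3621) (cross=39.722)
θ=172°: ex = (C−B)/|BC| = (0.1485,0.9889); ey = (-0.9889,0.1485)
θ=172°: P = B + 0.84·ex + 2.09·ey = (-4.9129,1.5586)
θ=208°: B = A + 3.00·(cos208°, sin208°) = (-2.6488, -1.4084)
θ=208°: |BD| = 7.7774
θ=208°: circle(B,5.00) ∩ circle(D,9.00): a=0.2886, h=4.9917
θ=208°:   candidates: C₊=(-3.2690,3.5530) cross=38.822; C₋=(-1.4611,-6.2653) cross=-38.822
θ=208°:   branch + wants cross > 0 → take C=(-3.2690,3.5530) (cross=38.822)
θ=208°: ex = (C−B)/|BC| = (-0.1240,0.9923); ey = (-0.9923,-0.1240)
θ=208°: P = B + 0.84·ex + 2.09·ey = (-4.8269,-0.8341)
θ=225°: B = A + 3.00·(cos225°, sin225°) = (-2.1213, -2.1213)
θ=225°: |BD| = 7.4306
θ=225°: circle(B,5.00) ∩ circle(D,9.00): a=-0.0529, h=4.9997
θ=225°:   candidates: C₊=(-3.5994,2.6552) cross=37.151; C₋=(-0.7447,-6.9281) cross=-37.151
θ=225°:   branch + wants cross > 0 → take C=(-3.5994,2.6552) (cross=37.151)
θ=225°: ex = (C−B)/|BC| = (-0.2956,0.9553); ey = (-0.9553,-0.2956)
θ=225°: P = B + 0.84·ex + 2.09·ey = (-4.3662,-1.9367)
θ=250°: B = A + 3.00·(cos250°, sin250°) = (-1.0261, -2.8191)
θ=250°: |BD| = 6.6529
θ=250°: circle(B,5.00) ∩ circle(D,9.00): a=-0.8823, h=4.9215
θ=250°:   candidates: C₊=(-3.9107,1.2649) cross=32.742; C₋=(0.2602,-7.6508) cross=-32.742
θ=250°:   branch + wants cross > 0 → take C=(-3.9107,1.2649) (cross=32.742)
θ=250°: ex = (C−B)/|BC| = (-0.5769,0.8168); ey = (-0.8168,-0.5769)
θ=250°: P = B + 0.84·ex + 2.09·ey = (-3.2178,-3.3387)

θ=172°: -4.91 1.56
θ=208°: -4.83 -0.83
θ=225°: -4.37 -1.94
θ=250°: -3.22 -3.34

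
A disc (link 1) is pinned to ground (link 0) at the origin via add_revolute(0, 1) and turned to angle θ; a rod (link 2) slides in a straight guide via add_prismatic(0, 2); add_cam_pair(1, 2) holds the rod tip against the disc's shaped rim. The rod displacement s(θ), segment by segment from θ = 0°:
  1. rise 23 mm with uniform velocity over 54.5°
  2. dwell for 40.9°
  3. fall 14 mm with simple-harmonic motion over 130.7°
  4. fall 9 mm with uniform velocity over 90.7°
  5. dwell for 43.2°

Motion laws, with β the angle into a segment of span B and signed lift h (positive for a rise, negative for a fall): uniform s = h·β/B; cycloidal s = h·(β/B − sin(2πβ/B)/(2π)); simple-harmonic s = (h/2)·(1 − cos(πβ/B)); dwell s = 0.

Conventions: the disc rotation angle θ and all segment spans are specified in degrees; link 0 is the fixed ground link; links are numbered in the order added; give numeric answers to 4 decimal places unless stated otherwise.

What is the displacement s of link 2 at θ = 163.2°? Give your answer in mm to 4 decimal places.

segment 1 (0° to 54.5°, uniform, h = 23) is passed completely: s = 0.0000 + (23) = 23.0000
segment 2 (54.5° to 95.4°, dwell): s unchanged at 23.0000
θ = 163.2° falls in segment 3 (95.4° to 226.1°, simple-harmonic, h = -14): β = 163.2 − 95.4 = 67.8°, B = 130.7°; Δs = -14/2·(1 − cos(π·0.5187)) = -7.4120; s = 23.0000 − 7.4120 = 15.5880

15.5880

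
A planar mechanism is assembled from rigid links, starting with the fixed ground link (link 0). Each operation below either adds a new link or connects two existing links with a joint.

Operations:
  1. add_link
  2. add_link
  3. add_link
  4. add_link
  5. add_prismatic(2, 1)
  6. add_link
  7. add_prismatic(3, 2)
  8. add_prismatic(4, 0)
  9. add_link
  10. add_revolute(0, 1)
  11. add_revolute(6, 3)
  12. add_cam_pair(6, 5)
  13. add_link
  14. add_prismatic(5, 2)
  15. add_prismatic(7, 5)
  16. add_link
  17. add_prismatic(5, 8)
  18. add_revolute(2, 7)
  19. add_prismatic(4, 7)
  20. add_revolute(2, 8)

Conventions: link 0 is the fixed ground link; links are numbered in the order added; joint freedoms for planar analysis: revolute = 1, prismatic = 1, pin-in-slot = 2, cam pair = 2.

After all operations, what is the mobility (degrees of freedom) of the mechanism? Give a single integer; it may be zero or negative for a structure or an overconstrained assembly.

link 0 = ground. State L|J1|J2 = 1|0|0
+link1  2|0|0
+link2  3|0|0
+link3  4|0|0
+link4  5|0|0
P(2,1) f=1→J1  5|1|0
+link5  6|1|0
P(3,2) f=1→J1  6|2|0
P(4,0) f=1→J1  6|3|0
+link6  7|3|0
R(0,1) f=1→J1  7|4|0
R(6,3) f=1→J1  7|5|0
C(6,5) f=2→J2  7|5|1
+link7  8|5|1
P(5,2) f=1→J1  8|6|1
P(7,5) f=1→J1  8|7|1
+link8  9|7|1
P(5,8) f=1→J1  9|8|1
R(2,7) f=1→J1  9|9|1
P(4,7) f=1→J1  9|10|1
R(2,8) f=1→J1  9|11|1
M = 3(9−1)−2·11−1 = 24−22−1 = 1

M = 1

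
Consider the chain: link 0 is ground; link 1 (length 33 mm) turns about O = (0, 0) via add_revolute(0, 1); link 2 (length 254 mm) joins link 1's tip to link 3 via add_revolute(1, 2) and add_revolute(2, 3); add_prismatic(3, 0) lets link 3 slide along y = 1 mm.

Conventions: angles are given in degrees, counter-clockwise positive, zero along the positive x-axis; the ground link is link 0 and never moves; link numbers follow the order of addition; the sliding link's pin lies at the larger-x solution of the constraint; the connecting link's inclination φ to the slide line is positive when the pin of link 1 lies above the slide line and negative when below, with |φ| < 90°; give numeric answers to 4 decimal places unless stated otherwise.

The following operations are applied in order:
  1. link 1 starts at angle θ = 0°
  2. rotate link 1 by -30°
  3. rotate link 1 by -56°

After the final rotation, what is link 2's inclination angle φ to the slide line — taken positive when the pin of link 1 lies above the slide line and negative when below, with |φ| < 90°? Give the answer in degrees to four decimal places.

geometry: r = 33 mm, L = 254 mm, e = 1 mm; θ starts at 0°
rotate link 1 by -30°: θ ← 0° -30° = -30°
rotate link 1 by -56°: θ ← -30° -56° = -86°
h = r sin θ − e = -32.919614 − 1 = -33.919614
sin φ = h / L = -33.919614 / 254 = -0.13354179
φ = arcsin(-0.13354179) = -7.674307°

-7.6743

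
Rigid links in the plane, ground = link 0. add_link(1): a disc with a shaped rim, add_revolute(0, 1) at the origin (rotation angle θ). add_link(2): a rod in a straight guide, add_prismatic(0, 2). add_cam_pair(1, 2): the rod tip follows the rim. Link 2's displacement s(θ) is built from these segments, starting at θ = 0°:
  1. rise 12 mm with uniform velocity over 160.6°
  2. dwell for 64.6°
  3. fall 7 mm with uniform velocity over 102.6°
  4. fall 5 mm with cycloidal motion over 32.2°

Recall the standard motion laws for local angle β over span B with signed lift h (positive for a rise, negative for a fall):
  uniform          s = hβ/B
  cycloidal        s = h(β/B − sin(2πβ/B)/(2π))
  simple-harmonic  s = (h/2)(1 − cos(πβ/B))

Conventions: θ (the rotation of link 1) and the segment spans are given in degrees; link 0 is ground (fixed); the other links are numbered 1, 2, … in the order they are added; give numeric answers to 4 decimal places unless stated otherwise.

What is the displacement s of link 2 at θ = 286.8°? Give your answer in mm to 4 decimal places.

segment 1 (0° to 160.6°, uniform, h = 12) is passed completely: s = 0.0000 + (12) = 12.0000
segment 2 (160.6° to 225.2°, dwell): s unchanged at 12.0000
θ = 286.8° falls in segment 3 (225.2° to 327.8°, uniform, h = -7): β = 286.8 − 225.2 = 61.6°, B = 102.6°; Δs = -7·61.6/102.6 = -4.2027; s = 12.0000 − 4.2027 = 7.7973

7.7973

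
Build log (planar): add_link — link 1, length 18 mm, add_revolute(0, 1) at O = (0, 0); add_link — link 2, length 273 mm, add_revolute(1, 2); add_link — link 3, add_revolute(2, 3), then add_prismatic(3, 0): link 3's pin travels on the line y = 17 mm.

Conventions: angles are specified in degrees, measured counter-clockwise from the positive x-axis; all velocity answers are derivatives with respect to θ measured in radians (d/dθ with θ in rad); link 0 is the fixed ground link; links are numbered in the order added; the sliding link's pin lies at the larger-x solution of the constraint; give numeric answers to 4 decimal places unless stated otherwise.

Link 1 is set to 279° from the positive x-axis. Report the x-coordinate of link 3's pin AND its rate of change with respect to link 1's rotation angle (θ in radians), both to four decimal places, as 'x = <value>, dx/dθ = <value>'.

geometry: r = 18 mm, L = 273 mm, e = 17 mm
crank pin P = (r cos θ, r sin θ) = (2.815820, -17.778390)
h = r sin θ − e = -17.778390 − 17 = -34.778390
x = r cos θ + √(L² − h²) = 2.815820 + 270.775670 = 273.591491
dx/dθ = −r sin θ − h·r cos θ/√(L² − h²) (θ in radians; h = -34.778390) = 18.140054

x = 273.5915, dx/dθ = 18.1401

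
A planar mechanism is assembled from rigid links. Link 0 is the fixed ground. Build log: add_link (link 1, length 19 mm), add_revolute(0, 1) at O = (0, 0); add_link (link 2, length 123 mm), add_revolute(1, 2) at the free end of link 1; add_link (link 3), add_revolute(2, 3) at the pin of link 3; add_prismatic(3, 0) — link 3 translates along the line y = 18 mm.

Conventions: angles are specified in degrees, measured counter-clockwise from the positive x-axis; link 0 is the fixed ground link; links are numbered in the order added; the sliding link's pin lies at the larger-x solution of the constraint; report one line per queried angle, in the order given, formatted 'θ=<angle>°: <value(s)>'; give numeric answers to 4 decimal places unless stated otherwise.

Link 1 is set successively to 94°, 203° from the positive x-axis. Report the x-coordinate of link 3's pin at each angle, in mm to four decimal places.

geometry: r = 19 mm, L = 123 mm, e = 18 mm
θ=94°: crank pin P = (r cos θ, r sin θ) = (-1.325373, 18.953717)
θ=94°: h = r sin θ − e = 18.953717 − 18 = 0.953717
θ=94°: x = r cos θ + √(L² − h²) = -1.325373 + 122.996302 = 121.670929
θ=203°: crank pin P = (r cos θ, r sin θ) = (-17.489592, -7.423891)
θ=203°: h = r sin θ − e = -7.423891 − 18 = -25.423891
θ=203°: x = r cos θ + √(L² − h²) = -17.489592 + 120.343781 = 102.854189

θ=94°: 121.6709
θ=203°: 102.8542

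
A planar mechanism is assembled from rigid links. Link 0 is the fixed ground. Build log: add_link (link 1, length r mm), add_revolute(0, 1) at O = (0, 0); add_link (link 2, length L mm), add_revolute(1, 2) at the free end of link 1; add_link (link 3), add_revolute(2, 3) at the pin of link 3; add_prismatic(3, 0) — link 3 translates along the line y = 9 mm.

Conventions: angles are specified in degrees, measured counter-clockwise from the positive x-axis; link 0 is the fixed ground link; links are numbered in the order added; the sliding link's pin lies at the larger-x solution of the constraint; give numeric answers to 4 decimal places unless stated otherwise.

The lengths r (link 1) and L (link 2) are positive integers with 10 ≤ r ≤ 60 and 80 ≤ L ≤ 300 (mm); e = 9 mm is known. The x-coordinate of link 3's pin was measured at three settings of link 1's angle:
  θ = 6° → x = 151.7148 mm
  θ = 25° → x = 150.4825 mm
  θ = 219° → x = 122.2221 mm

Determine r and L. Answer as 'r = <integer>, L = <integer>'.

constraint per measurement: (x − r cos θ)² + (r sin θ − e)² = L²
subtracting the θ₁ and θ₂ equations cancels the r² and L² terms:
r = (x₁² − x₂²) / (2[(x₁cos θ₁ + e sin θ₁) − (x₂cos θ₂ + e sin θ₂)]) = 16.0000 → r = 16
L² = (x₁ − r cos θ₁)² + (r sin θ₁ − e)² = 18495.9982 → L = 136.0000 → L = 136
check at θ₃=219°: x = 122.2221 (printed 122.2221) ✓

r = 16, L = 136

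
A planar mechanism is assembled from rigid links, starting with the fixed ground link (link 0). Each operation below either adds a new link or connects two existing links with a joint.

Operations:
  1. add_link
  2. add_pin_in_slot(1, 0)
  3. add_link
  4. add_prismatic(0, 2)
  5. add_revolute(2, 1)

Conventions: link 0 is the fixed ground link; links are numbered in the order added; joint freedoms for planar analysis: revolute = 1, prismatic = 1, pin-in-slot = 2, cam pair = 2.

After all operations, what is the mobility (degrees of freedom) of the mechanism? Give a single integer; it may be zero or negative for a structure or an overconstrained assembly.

ground; <1,0,0>
#1 <2,0,0>
PS:1↔0 J2 <2,0,1>
#2 <3,0,1>
P:0↔2 J1 <3,1,1>
R:2↔1 J1 <3,2,1>
3×2 − 2×2 − 1×1 = 1

M = 1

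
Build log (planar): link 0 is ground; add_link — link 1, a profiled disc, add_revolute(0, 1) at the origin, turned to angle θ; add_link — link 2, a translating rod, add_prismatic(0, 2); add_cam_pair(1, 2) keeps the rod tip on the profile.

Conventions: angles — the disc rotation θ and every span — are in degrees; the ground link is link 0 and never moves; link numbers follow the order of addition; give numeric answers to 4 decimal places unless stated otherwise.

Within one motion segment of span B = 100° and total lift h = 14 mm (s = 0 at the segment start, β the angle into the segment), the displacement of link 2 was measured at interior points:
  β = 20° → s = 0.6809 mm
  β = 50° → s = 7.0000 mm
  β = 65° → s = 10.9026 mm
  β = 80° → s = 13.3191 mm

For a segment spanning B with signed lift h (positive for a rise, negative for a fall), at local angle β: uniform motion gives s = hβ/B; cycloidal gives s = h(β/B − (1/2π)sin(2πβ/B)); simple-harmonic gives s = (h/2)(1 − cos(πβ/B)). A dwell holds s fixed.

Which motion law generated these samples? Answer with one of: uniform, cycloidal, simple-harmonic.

candidates at β/B = r: uniform s = h·r (linear in β); cycloidal s = h·(r − sin(2πr)/(2π)); simple-harmonic s = (h/2)(1 − cos(πr))
β=20°: printed 0.6809 | uniform 2.8000, cycloidal 0.6809, simple-harmonic 1.3369
β=50°: printed 7.0000 | uniform 7.0000, cycloidal 7.0000, simple-harmonic 7.0000
β=65°: printed 10.9026 | uniform 9.1000, cycloidal 10.9026, simple-harmonic 10.1779
β=80°: printed 13.3191 | uniform 11.2000, cycloidal 13.3191, simple-harmonic 12.6631
only one law matches every sample → cycloidal

cycloidal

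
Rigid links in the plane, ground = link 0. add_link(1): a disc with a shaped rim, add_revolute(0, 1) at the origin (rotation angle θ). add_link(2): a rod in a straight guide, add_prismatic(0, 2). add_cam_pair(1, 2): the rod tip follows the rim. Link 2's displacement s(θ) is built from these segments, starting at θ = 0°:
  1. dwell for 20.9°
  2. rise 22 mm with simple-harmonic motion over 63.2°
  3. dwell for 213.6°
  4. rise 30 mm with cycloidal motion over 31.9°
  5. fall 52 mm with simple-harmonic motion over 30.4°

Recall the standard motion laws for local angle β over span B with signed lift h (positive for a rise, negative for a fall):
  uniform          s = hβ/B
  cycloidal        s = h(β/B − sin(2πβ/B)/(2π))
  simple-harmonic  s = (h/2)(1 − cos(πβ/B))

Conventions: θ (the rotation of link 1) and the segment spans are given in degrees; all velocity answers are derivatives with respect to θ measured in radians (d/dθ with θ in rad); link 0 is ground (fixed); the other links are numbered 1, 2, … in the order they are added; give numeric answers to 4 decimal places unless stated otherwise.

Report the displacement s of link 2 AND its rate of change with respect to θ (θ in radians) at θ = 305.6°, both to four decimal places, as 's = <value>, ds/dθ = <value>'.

segment 1 (0° to 20.9°, dwell): s unchanged at 0.0000
segment 2 (20.9° to 84.1°, simple-harmonic, h = 22) is passed completely: s = 0.0000 + (22) = 22.0000
segment 3 (84.1° to 297.7°, dwell): s unchanged at 22.0000
θ = 305.6° falls in segment 4 (297.7° to 329.6°, cycloidal, h = 30): β = 305.6 − 297.7 = 7.9°, B = 31.9°; Δs = 30·(0.2476 − sin(2π·0.2476)/(2π)) = 2.6553; s = 22.0000 + 2.6553 = 24.6553
velocity in seg [297.7°–329.6°] (cycloidal), θ in radians: β = 7.9° = 0.1379 rad, B = 31.9° = 0.5568 rad; ds/dθ = (h/B)(1 − cos(2πβ/B)) = (30/0.5568)(1 − cos(2π·0.2476)) = 53.087224 mm/rad

s = 24.6553, ds/dθ = 53.0872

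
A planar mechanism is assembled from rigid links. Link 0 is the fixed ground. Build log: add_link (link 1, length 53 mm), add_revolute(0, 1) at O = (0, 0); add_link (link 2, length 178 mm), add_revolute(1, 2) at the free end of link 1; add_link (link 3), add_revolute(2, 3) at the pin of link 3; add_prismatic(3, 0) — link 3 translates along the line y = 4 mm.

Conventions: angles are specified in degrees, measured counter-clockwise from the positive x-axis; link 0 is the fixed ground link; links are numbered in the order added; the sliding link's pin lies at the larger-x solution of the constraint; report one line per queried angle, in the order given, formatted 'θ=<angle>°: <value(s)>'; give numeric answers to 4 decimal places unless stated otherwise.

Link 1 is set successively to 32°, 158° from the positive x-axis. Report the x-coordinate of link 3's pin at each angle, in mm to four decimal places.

geometry: r = 53 mm, L = 178 mm, e = 4 mm
θ=32°: crank pin P = (r cos θ, r sin θ) = (44.946549, 28.085721)
θ=32°: h = r sin θ − e = 28.085721 − 4 = 24.085721
θ=32°: x = r cos θ + √(L² − h²) = 44.946549 + 176.362916 = 221.309465
θ=158°: crank pin P = (r cos θ, r sin θ) = (-49.140744, 19.854149)
θ=158°: h = r sin θ − e = 19.854149 − 4 = 15.854149
θ=158°: x = r cos θ + √(L² − h²) = -49.140744 + 177.292543 = 128.151799

θ=32°: 221.3095
θ=158°: 128.1518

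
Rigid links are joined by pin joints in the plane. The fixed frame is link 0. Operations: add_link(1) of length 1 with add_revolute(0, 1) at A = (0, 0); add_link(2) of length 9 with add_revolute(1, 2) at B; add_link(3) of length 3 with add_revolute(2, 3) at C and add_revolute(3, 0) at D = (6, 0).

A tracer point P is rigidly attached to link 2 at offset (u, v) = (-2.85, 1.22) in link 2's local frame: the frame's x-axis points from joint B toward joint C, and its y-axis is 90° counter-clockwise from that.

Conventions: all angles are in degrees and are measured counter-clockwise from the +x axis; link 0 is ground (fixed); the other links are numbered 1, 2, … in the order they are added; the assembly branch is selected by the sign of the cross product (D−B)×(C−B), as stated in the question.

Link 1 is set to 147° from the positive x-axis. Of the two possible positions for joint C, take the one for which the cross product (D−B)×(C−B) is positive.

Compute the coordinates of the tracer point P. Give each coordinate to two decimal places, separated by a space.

A=(0,0), D=(6.00,0)
B = A + 1.00·(cos147°, sin147°) = (-0.8387, 0.5446)
|BD| = 6.8603
circle(B,9.00) ∩ circle(D,3.00): a=8.6777, h=2.3868
  candidates: C₊=(8.0012,2.2350) cross=16.375; C₋=(7.6222,-2.5236) cross=-16.375
  branch + wants cross > 0 → take C=(8.0012,2.2350) (cross=16.375)
ex = (C−B)/|BC| = (0.9822,0.1878); ey = (-0.1878,0.9822)
P = B + -2.85·ex + 1.22·ey = (-3.8671,1.2076)

-3.87 1.21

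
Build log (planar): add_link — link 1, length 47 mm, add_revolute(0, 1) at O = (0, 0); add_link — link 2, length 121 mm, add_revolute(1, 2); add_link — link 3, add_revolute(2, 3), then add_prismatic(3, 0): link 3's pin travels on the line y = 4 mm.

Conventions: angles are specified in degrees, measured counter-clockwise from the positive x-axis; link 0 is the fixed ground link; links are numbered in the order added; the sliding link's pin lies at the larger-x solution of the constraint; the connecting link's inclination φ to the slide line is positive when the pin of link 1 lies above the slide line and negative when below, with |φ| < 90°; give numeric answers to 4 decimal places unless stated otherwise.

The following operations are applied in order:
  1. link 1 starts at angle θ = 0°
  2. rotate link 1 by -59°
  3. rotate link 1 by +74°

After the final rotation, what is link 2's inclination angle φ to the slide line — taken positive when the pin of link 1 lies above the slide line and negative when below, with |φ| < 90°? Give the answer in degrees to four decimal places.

geometry: r = 47 mm, L = 121 mm, e = 4 mm; θ starts at 0°
rotate link 1 by -59°: θ ← 0° -59° = -59°
rotate link 1 by +74°: θ ← -59° +74° = 15°
h = r sin θ − e = 12.164495 − 4 = 8.164495
sin φ = h / L = 8.164495 / 121 = 0.06747517
φ = arcsin(0.06747517) = 3.868982°

3.8690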